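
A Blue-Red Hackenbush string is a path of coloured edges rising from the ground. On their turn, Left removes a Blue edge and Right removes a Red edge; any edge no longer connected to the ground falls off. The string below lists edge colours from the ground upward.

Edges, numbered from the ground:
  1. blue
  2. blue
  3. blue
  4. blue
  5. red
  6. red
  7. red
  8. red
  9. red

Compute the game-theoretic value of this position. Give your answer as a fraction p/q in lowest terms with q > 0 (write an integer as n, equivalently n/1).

step 1: add blue to get b; options L={ 0 } R={  } => 1
step 2: add blue to get bb; options L={ 0; 1 } R={  } => 2
step 3: add blue to get bbb; options L={ 0; 1; 2 } R={  } => 3
step 4: add blue to get bbbb; options L={ 0; 1; 2; 3 } R={  } => 4
step 5: add red to get bbbbr; options L={ 0; 1; 2; 3 } R={ 4 } => 7/2
step 6: add red to get bbbbrr; options L={ 0; 1; 2; 3 } R={ 7/2; 4 } => 13/4
step 7: add red to get bbbbrrr; options L={ 0; 1; 2; 3 } R={ 13/4; 7/2; 4 } => 25/8
step 8: add red to get bbbbrrrr; options L={ 0; 1; 2; 3 } R={ 25/8; 13/4; 7/2; 4 } => 49/16
step 9: add red to get bbbbrrrrr; options L={ 0; 1; 2; 3 } R={ 49/16; 25/8; 13/4; 7/2; 4 } => 97/32

97/32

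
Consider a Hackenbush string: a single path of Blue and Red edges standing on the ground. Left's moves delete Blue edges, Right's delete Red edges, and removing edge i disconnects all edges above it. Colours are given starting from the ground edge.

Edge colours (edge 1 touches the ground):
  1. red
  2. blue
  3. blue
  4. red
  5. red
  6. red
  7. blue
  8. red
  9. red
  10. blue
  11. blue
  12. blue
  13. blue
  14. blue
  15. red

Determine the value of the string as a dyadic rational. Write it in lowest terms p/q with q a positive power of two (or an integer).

-7555/16384

1 of 15 · r · max L −∞ · min R 0 so -1
2 of 15 · rb · max L -1 · min R 0 so -1/2
3 of 15 · rbb · max L -1/2 · min R 0 so -1/4
4 of 15 · rbbr · max L -1/2 · min R -1/4 so -3/8
5 of 15 · rbbrr · max L -1/2 · min R -3/8 so -7/16
6 of 15 · rbbrrr · max L -1/2 · min R -7/16 so -15/32
7 of 15 · rbbrrrb · max L -15/32 · min R -7/16 so -29/64
8 of 15 · rbbrrrbr · max L -15/32 · min R -29/64 so -59/128
9 of 15 · rbbrrrbrr · max L -15/32 · min R -59/128 so -119/256
10 of 15 · rbbrrrbrrb · max L -119/256 · min R -59/128 so -237/512
11 of 15 · rbbrrrbrrbb · max L -237/512 · min R -59/128 so -473/1024
12 of 15 · rbbrrrbrrbbb · max L -473/1024 · min R -59/128 so -945/2048
13 of 15 · rbbrrrbrrbbbb · max L -945/2048 · min R -59/128 so -1889/4096
14 of 15 · rbbrrrbrrbbbbb · max L -1889/4096 · min R -59/128 so -3777/8192
15 of 15 · rbbrrrbrrbbbbbr · max L -1889/4096 · min R -3777/8192 so -7555/16384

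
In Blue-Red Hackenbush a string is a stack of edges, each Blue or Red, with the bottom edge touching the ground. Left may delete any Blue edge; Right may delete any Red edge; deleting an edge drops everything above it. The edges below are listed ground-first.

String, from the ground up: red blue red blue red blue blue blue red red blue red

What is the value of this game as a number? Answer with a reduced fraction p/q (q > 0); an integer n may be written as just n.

Prefix values for red blue red blue red blue blue blue red red blue red via {L|R} + simplicity:
g_1 [r]  L=[·]  R=[0]  => -1
g_2 [rb]  L=[-1]  R=[0]  => -1/2
g_3 [rbr]  L=[-1]  R=[-1/2, 0]  => -3/4
g_4 [rbrb]  L=[-1, -3/4]  R=[-1/2, 0]  => -5/8
g_5 [rbrbr]  L=[-1, -3/4]  R=[-5/8, -1/2, 0]  => -11/16
g_6 [rbrbrb]  L=[-1, -3/4, -11/16]  R=[-5/8, -1/2, 0]  => -21/32
g_7 [rbrbrbb]  L=[-1, -3/4, -11/16, -21/32]  R=[-5/8, -1/2, 0]  => -41/64
g_8 [rbrbrbbb]  L=[-1, -3/4, -11/16, -21/32, -41/64]  R=[-5/8, -1/2, 0]  => -81/128
g_9 [rbrbrbbbr]  L=[-1, -3/4, -11/16, -21/32, -41/64]  R=[-81/128, -5/8, -1/2, 0]  => -163/256
g_10 [rbrbrbbbrr]  L=[-1, -3/4, -11/16, -21/32, -41/64]  R=[-163/256, -81/128, -5/8, -1/2, 0]  => -327/512
g_11 [rbrbrbbbrrb]  L=[-1, -3/4, -11/16, -21/32, -41/64, -327/512]  R=[-163/256, -81/128, -5/8, -1/2, 0]  => -653/1024
g_12 [rbrbrbbbrrbr]  L=[-1, -3/4, -11/16, -21/32, -41/64, -327/512]  R=[-653/1024, -163/256, -81/128, -5/8, -1/2, 0]  => -1307/2048

-1307/2048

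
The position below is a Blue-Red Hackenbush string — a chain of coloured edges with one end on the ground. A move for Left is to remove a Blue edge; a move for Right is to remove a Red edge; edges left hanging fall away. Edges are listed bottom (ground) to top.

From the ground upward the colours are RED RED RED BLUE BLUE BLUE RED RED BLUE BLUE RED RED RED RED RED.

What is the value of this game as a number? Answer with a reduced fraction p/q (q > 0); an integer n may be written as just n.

Recurse on prefixes of the 15-edge string RED RED RED BLUE BLUE BLUE RED RED BLUE BLUE RED RED RED RED RED:
1 of 15 · R · max L −∞ · min R 0 -> -1
2 of 15 · RR · max L −∞ · min R -1 -> -2
3 of 15 · RRR · max L −∞ · min R -2 -> -3
4 of 15 · RRRB · max L -3 · min R -2 -> -5/2
5 of 15 · RRRBB · max L -5/2 · min R -2 -> -9/4
6 of 15 · RRRBBB · max L -9/4 · min R -2 -> -17/8
7 of 15 · RRRBBBR · max L -9/4 · min R -17/8 -> -35/16
8 of 15 · RRRBBBRR · max L -9/4 · min R -35/16 -> -71/32
9 of 15 · RRRBBBRRB · max L -71/32 · min R -35/16 -> -141/64
10 of 15 · RRRBBBRRBB · max L -141/64 · min R -35/16 -> -281/128
11 of 15 · RRRBBBRRBBR · max L -141/64 · min R -281/128 -> -563/256
12 of 15 · RRRBBBRRBBRR · max L -141/64 · min R -563/256 -> -1127/512
13 of 15 · RRRBBBRRBBRRR · max L -141/64 · min R -1127/512 -> -2255/1024
14 of 15 · RRRBBBRRBBRRRR · max L -141/64 · min R -2255/1024 -> -4511/2048
15 of 15 · RRRBBBRRBBRRRRR · max L -141/64 · min R -4511/2048 -> -9023/4096

-9023/4096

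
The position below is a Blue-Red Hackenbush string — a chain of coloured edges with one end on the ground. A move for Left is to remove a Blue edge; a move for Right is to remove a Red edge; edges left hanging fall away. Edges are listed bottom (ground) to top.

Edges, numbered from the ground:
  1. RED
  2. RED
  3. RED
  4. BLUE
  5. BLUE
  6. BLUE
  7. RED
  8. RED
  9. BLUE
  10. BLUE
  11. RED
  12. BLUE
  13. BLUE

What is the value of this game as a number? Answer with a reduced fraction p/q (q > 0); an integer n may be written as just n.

1 of 13 · R · max L −∞ · min R 0 ⇒ -1
2 of 13 · RR · max L −∞ · min R -1 ⇒ -2
3 of 13 · RRR · max L −∞ · min R -2 ⇒ -3
4 of 13 · RRRB · max L -3 · min R -2 ⇒ -5/2
5 of 13 · RRRBB · max L -5/2 · min R -2 ⇒ -9/4
6 of 13 · RRRBBB · max L -9/4 · min R -2 ⇒ -17/8
7 of 13 · RRRBBBR · max L -9/4 · min R -17/8 ⇒ -35/16
8 of 13 · RRRBBBRR · max L -9/4 · min R -35/16 ⇒ -71/32
9 of 13 · RRRBBBRRB · max L -71/32 · min R -35/16 ⇒ -141/64
10 of 13 · RRRBBBRRBB · max L -141/64 · min R -35/16 ⇒ -281/128
11 of 13 · RRRBBBRRBBR · max L -141/64 · min R -281/128 ⇒ -563/256
12 of 13 · RRRBBBRRBBRB · max L -563/256 · min R -281/128 ⇒ -1125/512
13 of 13 · RRRBBBRRBBRBB · max L -1125/512 · min R -281/128 ⇒ -2249/1024

-2249/1024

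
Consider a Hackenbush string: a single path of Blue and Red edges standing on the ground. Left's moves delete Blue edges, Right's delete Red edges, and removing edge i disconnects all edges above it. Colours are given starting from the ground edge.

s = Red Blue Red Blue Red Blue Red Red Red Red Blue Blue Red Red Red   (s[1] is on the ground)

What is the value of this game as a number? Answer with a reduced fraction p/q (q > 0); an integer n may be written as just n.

edge 1 of 15 (Red): { · | 0 } => -1
edge 2 of 15 (Blue): { -1 | 0 } => -1/2
edge 3 of 15 (Red): { -1 | -1/2 0 } => -3/4
edge 4 of 15 (Blue): { -1 -3/4 | -1/2 0 } => -5/8
edge 5 of 15 (Red): { -1 -3/4 | -5/8 -1/2 0 } => -11/16
edge 6 of 15 (Blue): { -1 -3/4 -11/16 | -5/8 -1/2 0 } => -21/32
edge 7 of 15 (Red): { -1 -3/4 -11/16 | -21/32 -5/8 -1/2 0 } => -43/64
edge 8 of 15 (Red): { -1 -3/4 -11/16 | -43/64 -21/32 -5/8 -1/2 0 } => -87/128
edge 9 of 15 (Red): { -1 -3/4 -11/16 | -87/128 -43/64 -21/32 -5/8 -1/2 0 } => -175/256
edge 10 of 15 (Red): { -1 -3/4 -11/16 | -175/256 -87/128 -43/64 -21/32 -5/8 -1/2 0 } => -351/512
edge 11 of 15 (Blue): { -1 -3/4 -11/16 -351/512 | -175/256 -87/128 -43/64 -21/32 -5/8 -1/2 0 } => -701/1024
edge 12 of 15 (Blue): { -1 -3/4 -11/16 -351/512 -701/1024 | -175/256 -87/128 -43/64 -21/32 -5/8 -1/2 0 } => -1401/2048
edge 13 of 15 (Red): { -1 -3/4 -11/16 -351/512 -701/1024 | -1401/2048 -175/256 -87/128 -43/64 -21/32 -5/8 -1/2 0 } => -2803/4096
edge 14 of 15 (Red): { -1 -3/4 -11/16 -351/512 -701/1024 | -2803/4096 -1401/2048 -175/256 -87/128 -43/64 -21/32 -5/8 -1/2 0 } => -5607/8192
edge 15 of 15 (Red): { -1 -3/4 -11/16 -351/512 -701/1024 | -5607/8192 -2803/4096 -1401/2048 -175/256 -87/128 -43/64 -21/32 -5/8 -1/2 0 } => -11215/16384

-11215/16384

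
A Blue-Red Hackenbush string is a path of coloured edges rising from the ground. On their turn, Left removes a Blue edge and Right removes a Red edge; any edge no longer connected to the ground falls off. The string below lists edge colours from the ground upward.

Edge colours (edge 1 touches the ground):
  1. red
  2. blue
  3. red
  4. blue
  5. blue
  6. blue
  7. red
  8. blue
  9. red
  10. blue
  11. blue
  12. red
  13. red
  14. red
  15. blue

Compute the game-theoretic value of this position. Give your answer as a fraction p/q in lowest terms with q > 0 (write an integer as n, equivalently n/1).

-8861/16384

Recurse on prefixes of the 15-edge string red blue red blue blue blue red blue red blue blue red red red blue:
r: Left { ∅ }, Right { 0 } = simplest -1
rb: Left { -1 }, Right { 0 } = simplest -1/2
rbr: Left { -1 }, Right { -1/2; 0 } = simplest -3/4
rbrb: Left { -1; -3/4 }, Right { -1/2; 0 } = simplest -5/8
rbrbb: Left { -1; -3/4; -5/8 }, Right { -1/2; 0 } = simplest -9/16
rbrbbb: Left { -1; -3/4; -5/8; -9/16 }, Right { -1/2; 0 } = simplest -17/32
rbrbbbr: Left { -1; -3/4; -5/8; -9/16 }, Right { -17/32; -1/2; 0 } = simplest -35/64
rbrbbbrb: Left { -1; -3/4; -5/8; -9/16; -35/64 }, Right { -17/32; -1/2; 0 } = simplest -69/128
rbrbbbrbr: Left { -1; -3/4; -5/8; -9/16; -35/64 }, Right { -69/128; -17/32; -1/2; 0 } = simplest -139/256
rbrbbbrbrb: Left { -1; -3/4; -5/8; -9/16; -35/64; -139/256 }, Right { -69/128; -17/32; -1/2; 0 } = simplest -277/512
rbrbbbrbrbb: Left { -1; -3/4; -5/8; -9/16; -35/64; -139/256; -277/512 }, Right { -69/128; -17/32; -1/2; 0 } = simplest -553/1024
rbrbbbrbrbbr: Left { -1; -3/4; -5/8; -9/16; -35/64; -139/256; -277/512 }, Right { -553/1024; -69/128; -17/32; -1/2; 0 } = simplest -1107/2048
rbrbbbrbrbbrr: Left { -1; -3/4; -5/8; -9/16; -35/64; -139/256; -277/512 }, Right { -1107/2048; -553/1024; -69/128; -17/32; -1/2; 0 } = simplest -2215/4096
rbrbbbrbrbbrrr: Left { -1; -3/4; -5/8; -9/16; -35/64; -139/256; -277/512 }, Right { -2215/4096; -1107/2048; -553/1024; -69/128; -17/32; -1/2; 0 } = simplest -4431/8192
rbrbbbrbrbbrrrb: Left { -1; -3/4; -5/8; -9/16; -35/64; -139/256; -277/512; -4431/8192 }, Right { -2215/4096; -1107/2048; -553/1024; -69/128; -17/32; -1/2; 0 } = simplest -8861/16384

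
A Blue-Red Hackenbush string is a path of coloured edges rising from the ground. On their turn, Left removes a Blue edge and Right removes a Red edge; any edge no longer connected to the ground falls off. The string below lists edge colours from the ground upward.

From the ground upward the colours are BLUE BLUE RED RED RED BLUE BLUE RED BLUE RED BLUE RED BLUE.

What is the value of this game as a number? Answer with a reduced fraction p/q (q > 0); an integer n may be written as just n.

2475/2048

B: Left { 0 }, Right { ∅ } -> simplest 1
BB: Left { 0, 1 }, Right { ∅ } -> simplest 2
BBR: Left { 0, 1 }, Right { 2 } -> simplest 3/2
BBRR: Left { 0, 1 }, Right { 3/2, 2 } -> simplest 5/4
BBRRR: Left { 0, 1 }, Right { 5/4, 3/2, 2 } -> simplest 9/8
BBRRRB: Left { 0, 1, 9/8 }, Right { 5/4, 3/2, 2 } -> simplest 19/16
BBRRRBB: Left { 0, 1, 9/8, 19/16 }, Right { 5/4, 3/2, 2 } -> simplest 39/32
BBRRRBBR: Left { 0, 1, 9/8, 19/16 }, Right { 39/32, 5/4, 3/2, 2 } -> simplest 77/64
BBRRRBBRB: Left { 0, 1, 9/8, 19/16, 77/64 }, Right { 39/32, 5/4, 3/2, 2 } -> simplest 155/128
BBRRRBBRBR: Left { 0, 1, 9/8, 19/16, 77/64 }, Right { 155/128, 39/32, 5/4, 3/2, 2 } -> simplest 309/256
BBRRRBBRBRB: Left { 0, 1, 9/8, 19/16, 77/64, 309/256 }, Right { 155/128, 39/32, 5/4, 3/2, 2 } -> simplest 619/512
BBRRRBBRBRBR: Left { 0, 1, 9/8, 19/16, 77/64, 309/256 }, Right { 619/512, 155/128, 39/32, 5/4, 3/2, 2 } -> simplest 1237/1024
BBRRRBBRBRBRB: Left { 0, 1, 9/8, 19/16, 77/64, 309/256, 1237/1024 }, Right { 619/512, 155/128, 39/32, 5/4, 3/2, 2 } -> simplest 2475/2048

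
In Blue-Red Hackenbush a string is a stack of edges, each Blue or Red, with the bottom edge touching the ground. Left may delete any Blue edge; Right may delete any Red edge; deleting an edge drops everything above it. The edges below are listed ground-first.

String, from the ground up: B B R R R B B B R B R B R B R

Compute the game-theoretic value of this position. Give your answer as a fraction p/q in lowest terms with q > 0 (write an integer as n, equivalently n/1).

G_1 [B]  L=[0]  R=[∅]  → 1
G_2 [BB]  L=[0 1]  R=[∅]  → 2
G_3 [BBR]  L=[0 1]  R=[2]  → 3/2
G_4 [BBRR]  L=[0 1]  R=[3/2 2]  → 5/4
G_5 [BBRRR]  L=[0 1]  R=[5/4 3/2 2]  → 9/8
G_6 [BBRRRB]  L=[0 1 9/8]  R=[5/4 3/2 2]  → 19/16
G_7 [BBRRRBB]  L=[0 1 9/8 19/16]  R=[5/4 3/2 2]  → 39/32
G_8 [BBRRRBBB]  L=[0 1 9/8 19/16 39/32]  R=[5/4 3/2 2]  → 79/64
G_9 [BBRRRBBBR]  L=[0 1 9/8 19/16 39/32]  R=[79/64 5/4 3/2 2]  → 157/128
G_10 [BBRRRBBBRB]  L=[0 1 9/8 19/16 39/32 157/128]  R=[79/64 5/4 3/2 2]  → 315/256
G_11 [BBRRRBBBRBR]  L=[0 1 9/8 19/16 39/32 157/128]  R=[315/256 79/64 5/4 3/2 2]  → 629/512
G_12 [BBRRRBBBRBRB]  L=[0 1 9/8 19/16 39/32 157/128 629/512]  R=[315/256 79/64 5/4 3/2 2]  → 1259/1024
G_13 [BBRRRBBBRBRBR]  L=[0 1 9/8 19/16 39/32 157/128 629/512]  R=[1259/1024 315/256 79/64 5/4 3/2 2]  → 2517/2048
G_14 [BBRRRBBBRBRBRB]  L=[0 1 9/8 19/16 39/32 157/128 629/512 2517/2048]  R=[1259/1024 315/256 79/64 5/4 3/2 2]  → 5035/4096
G_15 [BBRRRBBBRBRBRBR]  L=[0 1 9/8 19/16 39/32 157/128 629/512 2517/2048]  R=[5035/4096 1259/1024 315/256 79/64 5/4 3/2 2]  → 10069/8192

10069/8192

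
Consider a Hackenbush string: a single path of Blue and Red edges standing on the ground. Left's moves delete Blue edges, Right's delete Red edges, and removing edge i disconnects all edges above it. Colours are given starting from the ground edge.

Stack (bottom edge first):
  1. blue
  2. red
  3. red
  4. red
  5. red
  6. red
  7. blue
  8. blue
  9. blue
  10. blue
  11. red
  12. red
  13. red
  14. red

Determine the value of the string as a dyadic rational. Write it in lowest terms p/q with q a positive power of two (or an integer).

b: Left { 0 }, Right {  } -> simplest 1
br: Left { 0 }, Right { 1 } -> simplest 1/2
brr: Left { 0 }, Right { 1/2, 1 } -> simplest 1/4
brrr: Left { 0 }, Right { 1/4, 1/2, 1 } -> simplest 1/8
brrrr: Left { 0 }, Right { 1/8, 1/4, 1/2, 1 } -> simplest 1/16
brrrrr: Left { 0 }, Right { 1/16, 1/8, 1/4, 1/2, 1 } -> simplest 1/32
brrrrrb: Left { 0, 1/32 }, Right { 1/16, 1/8, 1/4, 1/2, 1 } -> simplest 3/64
brrrrrbb: Left { 0, 1/32, 3/64 }, Right { 1/16, 1/8, 1/4, 1/2, 1 } -> simplest 7/128
brrrrrbbb: Left { 0, 1/32, 3/64, 7/128 }, Right { 1/16, 1/8, 1/4, 1/2, 1 } -> simplest 15/256
brrrrrbbbb: Left { 0, 1/32, 3/64, 7/128, 15/256 }, Right { 1/16, 1/8, 1/4, 1/2, 1 } -> simplest 31/512
brrrrrbbbbr: Left { 0, 1/32, 3/64, 7/128, 15/256 }, Right { 31/512, 1/16, 1/8, 1/4, 1/2, 1 } -> simplest 61/1024
brrrrrbbbbrr: Left { 0, 1/32, 3/64, 7/128, 15/256 }, Right { 61/1024, 31/512, 1/16, 1/8, 1/4, 1/2, 1 } -> simplest 121/2048
brrrrrbbbbrrr: Left { 0, 1/32, 3/64, 7/128, 15/256 }, Right { 121/2048, 61/1024, 31/512, 1/16, 1/8, 1/4, 1/2, 1 } -> simplest 241/4096
brrrrrbbbbrrrr: Left { 0, 1/32, 3/64, 7/128, 15/256 }, Right { 241/4096, 121/2048, 61/1024, 31/512, 1/16, 1/8, 1/4, 1/2, 1 } -> simplest 481/8192

481/8192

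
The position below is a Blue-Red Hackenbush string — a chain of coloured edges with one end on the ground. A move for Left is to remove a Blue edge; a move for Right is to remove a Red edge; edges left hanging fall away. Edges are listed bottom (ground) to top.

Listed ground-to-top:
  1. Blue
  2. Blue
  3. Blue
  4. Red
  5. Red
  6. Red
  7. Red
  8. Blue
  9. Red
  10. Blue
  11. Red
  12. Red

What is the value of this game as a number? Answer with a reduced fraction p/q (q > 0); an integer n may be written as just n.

value_1 [B]  L=[0]  R=[∅]  => 1
value_2 [BB]  L=[0 1]  R=[∅]  => 2
value_3 [BBB]  L=[0 1 2]  R=[∅]  => 3
value_4 [BBBR]  L=[0 1 2]  R=[3]  => 5/2
value_5 [BBBRR]  L=[0 1 2]  R=[5/2 3]  => 9/4
value_6 [BBBRRR]  L=[0 1 2]  R=[9/4 5/2 3]  => 17/8
value_7 [BBBRRRR]  L=[0 1 2]  R=[17/8 9/4 5/2 3]  => 33/16
value_8 [BBBRRRRB]  L=[0 1 2 33/16]  R=[17/8 9/4 5/2 3]  => 67/32
value_9 [BBBRRRRBR]  L=[0 1 2 33/16]  R=[67/32 17/8 9/4 5/2 3]  => 133/64
value_10 [BBBRRRRBRB]  L=[0 1 2 33/16 133/64]  R=[67/32 17/8 9/4 5/2 3]  => 267/128
value_11 [BBBRRRRBRBR]  L=[0 1 2 33/16 133/64]  R=[267/128 67/32 17/8 9/4 5/2 3]  => 533/256
value_12 [BBBRRRRBRBRR]  L=[0 1 2 33/16 133/64]  R=[533/256 267/128 67/32 17/8 9/4 5/2 3]  => 1065/512

1065/512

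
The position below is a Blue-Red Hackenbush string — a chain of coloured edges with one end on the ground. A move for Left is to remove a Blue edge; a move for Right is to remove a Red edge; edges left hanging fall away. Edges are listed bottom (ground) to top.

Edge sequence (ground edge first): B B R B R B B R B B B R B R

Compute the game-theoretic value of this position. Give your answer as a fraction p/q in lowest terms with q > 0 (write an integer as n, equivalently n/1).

7029/4096

1 of 14 · B · max L 0 · min R +∞ -> 1
2 of 14 · BB · max L 1 · min R +∞ -> 2
3 of 14 · BBR · max L 1 · min R 2 -> 3/2
4 of 14 · BBRB · max L 3/2 · min R 2 -> 7/4
5 of 14 · BBRBR · max L 3/2 · min R 7/4 -> 13/8
6 of 14 · BBRBRB · max L 13/8 · min R 7/4 -> 27/16
7 of 14 · BBRBRBB · max L 27/16 · min R 7/4 -> 55/32
8 of 14 · BBRBRBBR · max L 27/16 · min R 55/32 -> 109/64
9 of 14 · BBRBRBBRB · max L 109/64 · min R 55/32 -> 219/128
10 of 14 · BBRBRBBRBB · max L 219/128 · min R 55/32 -> 439/256
11 of 14 · BBRBRBBRBBB · max L 439/256 · min R 55/32 -> 879/512
12 of 14 · BBRBRBBRBBBR · max L 439/256 · min R 879/512 -> 1757/1024
13 of 14 · BBRBRBBRBBBRB · max L 1757/1024 · min R 879/512 -> 3515/2048
14 of 14 · BBRBRBBRBBBRBR · max L 1757/1024 · min R 3515/2048 -> 7029/4096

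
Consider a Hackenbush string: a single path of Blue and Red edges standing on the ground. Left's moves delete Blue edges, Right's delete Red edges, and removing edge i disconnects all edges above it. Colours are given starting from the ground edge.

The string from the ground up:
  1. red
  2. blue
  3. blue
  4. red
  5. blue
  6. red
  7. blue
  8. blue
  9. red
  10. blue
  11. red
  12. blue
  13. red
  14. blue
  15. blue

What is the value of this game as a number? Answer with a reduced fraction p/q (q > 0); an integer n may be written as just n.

Recurse on prefixes of the 15-edge string red blue blue red blue red blue blue red blue red blue red blue blue:
G(r) = { none | 0 } ⇒ -1
G(rb) = { -1 | 0 } ⇒ -1/2
G(rbb) = { -1, -1/2 | 0 } ⇒ -1/4
G(rbbr) = { -1, -1/2 | -1/4, 0 } ⇒ -3/8
G(rbbrb) = { -1, -1/2, -3/8 | -1/4, 0 } ⇒ -5/16
G(rbbrbr) = { -1, -1/2, -3/8 | -5/16, -1/4, 0 } ⇒ -11/32
G(rbbrbrb) = { -1, -1/2, -3/8, -11/32 | -5/16, -1/4, 0 } ⇒ -21/64
G(rbbrbrbb) = { -1, -1/2, -3/8, -11/32, -21/64 | -5/16, -1/4, 0 } ⇒ -41/128
G(rbbrbrbbr) = { -1, -1/2, -3/8, -11/32, -21/64 | -41/128, -5/16, -1/4, 0 } ⇒ -83/256
G(rbbrbrbbrb) = { -1, -1/2, -3/8, -11/32, -21/64, -83/256 | -41/128, -5/16, -1/4, 0 } ⇒ -165/512
G(rbbrbrbbrbr) = { -1, -1/2, -3/8, -11/32, -21/64, -83/256 | -165/512, -41/128, -5/16, -1/4, 0 } ⇒ -331/1024
G(rbbrbrbbrbrb) = { -1, -1/2, -3/8, -11/32, -21/64, -83/256, -331/1024 | -165/512, -41/128, -5/16, -1/4, 0 } ⇒ -661/2048
G(rbbrbrbbrbrbr) = { -1, -1/2, -3/8, -11/32, -21/64, -83/256, -331/1024 | -661/2048, -165/512, -41/128, -5/16, -1/4, 0 } ⇒ -1323/4096
G(rbbrbrbbrbrbrb) = { -1, -1/2, -3/8, -11/32, -21/64, -83/256, -331/1024, -1323/4096 | -661/2048, -165/512, -41/128, -5/16, -1/4, 0 } ⇒ -2645/8192
G(rbbrbrbbrbrbrbb) = { -1, -1/2, -3/8, -11/32, -21/64, -83/256, -331/1024, -1323/4096, -2645/8192 | -661/2048, -165/512, -41/128, -5/16, -1/4, 0 } ⇒ -5289/16384

-5289/16384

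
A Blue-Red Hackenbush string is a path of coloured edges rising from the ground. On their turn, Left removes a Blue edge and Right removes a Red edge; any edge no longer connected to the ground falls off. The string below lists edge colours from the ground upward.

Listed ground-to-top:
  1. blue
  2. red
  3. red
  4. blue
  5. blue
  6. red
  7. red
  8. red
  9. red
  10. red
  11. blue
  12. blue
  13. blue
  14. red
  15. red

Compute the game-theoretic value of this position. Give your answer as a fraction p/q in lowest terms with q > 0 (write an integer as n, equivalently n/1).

6201/16384

Recurse on prefixes of the 15-edge string blue red red blue blue red red red red red blue blue blue red red:
value_1 [b]  L=[0]  R=[—]  — 1
value_2 [br]  L=[0]  R=[1]  — 1/2
value_3 [brr]  L=[0]  R=[1/2 1]  — 1/4
value_4 [brrb]  L=[0 1/4]  R=[1/2 1]  — 3/8
value_5 [brrbb]  L=[0 1/4 3/8]  R=[1/2 1]  — 7/16
value_6 [brrbbr]  L=[0 1/4 3/8]  R=[7/16 1/2 1]  — 13/32
value_7 [brrbbrr]  L=[0 1/4 3/8]  R=[13/32 7/16 1/2 1]  — 25/64
value_8 [brrbbrrr]  L=[0 1/4 3/8]  R=[25/64 13/32 7/16 1/2 1]  — 49/128
value_9 [brrbbrrrr]  L=[0 1/4 3/8]  R=[49/128 25/64 13/32 7/16 1/2 1]  — 97/256
value_10 [brrbbrrrrr]  L=[0 1/4 3/8]  R=[97/256 49/128 25/64 13/32 7/16 1/2 1]  — 193/512
value_11 [brrbbrrrrrb]  L=[0 1/4 3/8 193/512]  R=[97/256 49/128 25/64 13/32 7/16 1/2 1]  — 387/1024
value_12 [brrbbrrrrrbb]  L=[0 1/4 3/8 193/512 387/1024]  R=[97/256 49/128 25/64 13/32 7/16 1/2 1]  — 775/2048
value_13 [brrbbrrrrrbbb]  L=[0 1/4 3/8 193/512 387/1024 775/2048]  R=[97/256 49/128 25/64 13/32 7/16 1/2 1]  — 1551/4096
value_14 [brrbbrrrrrbbbr]  L=[0 1/4 3/8 193/512 387/1024 775/2048]  R=[1551/4096 97/256 49/128 25/64 13/32 7/16 1/2 1]  — 3101/8192
value_15 [brrbbrrrrrbbbrr]  L=[0 1/4 3/8 193/512 387/1024 775/2048]  R=[3101/8192 1551/4096 97/256 49/128 25/64 13/32 7/16 1/2 1]  — 6201/16384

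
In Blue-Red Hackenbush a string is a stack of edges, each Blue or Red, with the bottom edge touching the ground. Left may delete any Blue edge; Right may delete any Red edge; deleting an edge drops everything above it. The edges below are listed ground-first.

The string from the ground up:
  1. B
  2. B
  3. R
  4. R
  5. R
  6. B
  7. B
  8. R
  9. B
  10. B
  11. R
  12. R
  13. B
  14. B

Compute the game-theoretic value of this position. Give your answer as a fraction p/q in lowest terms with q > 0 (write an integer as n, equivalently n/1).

4967/4096

Recurse on prefixes of the 14-edge string B B R R R B B R B B R R B B:
g(B) = { 0 | (no moves) } -> 1
g(BB) = { 0,1 | (no moves) } -> 2
g(BBR) = { 0,1 | 2 } -> 3/2
g(BBRR) = { 0,1 | 3/2,2 } -> 5/4
g(BBRRR) = { 0,1 | 5/4,3/2,2 } -> 9/8
g(BBRRRB) = { 0,1,9/8 | 5/4,3/2,2 } -> 19/16
g(BBRRRBB) = { 0,1,9/8,19/16 | 5/4,3/2,2 } -> 39/32
g(BBRRRBBR) = { 0,1,9/8,19/16 | 39/32,5/4,3/2,2 } -> 77/64
g(BBRRRBBRB) = { 0,1,9/8,19/16,77/64 | 39/32,5/4,3/2,2 } -> 155/128
g(BBRRRBBRBB) = { 0,1,9/8,19/16,77/64,155/128 | 39/32,5/4,3/2,2 } -> 311/256
g(BBRRRBBRBBR) = { 0,1,9/8,19/16,77/64,155/128 | 311/256,39/32,5/4,3/2,2 } -> 621/512
g(BBRRRBBRBBRR) = { 0,1,9/8,19/16,77/64,155/128 | 621/512,311/256,39/32,5/4,3/2,2 } -> 1241/1024
g(BBRRRBBRBBRRB) = { 0,1,9/8,19/16,77/64,155/128,1241/1024 | 621/512,311/256,39/32,5/4,3/2,2 } -> 2483/2048
g(BBRRRBBRBBRRBB) = { 0,1,9/8,19/16,77/64,155/128,1241/1024,2483/2048 | 621/512,311/256,39/32,5/4,3/2,2 } -> 4967/4096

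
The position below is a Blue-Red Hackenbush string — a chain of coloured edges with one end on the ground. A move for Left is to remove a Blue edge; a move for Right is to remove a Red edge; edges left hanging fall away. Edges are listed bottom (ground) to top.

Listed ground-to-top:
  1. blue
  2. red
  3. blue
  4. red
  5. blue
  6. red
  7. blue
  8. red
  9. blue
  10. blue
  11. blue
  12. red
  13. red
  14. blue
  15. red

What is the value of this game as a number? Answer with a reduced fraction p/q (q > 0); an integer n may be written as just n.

10981/16384

step 1: add blue to get b; options L={ 0 } R={  } = 1
step 2: add red to get br; options L={ 0 } R={ 1 } = 1/2
step 3: add blue to get brb; options L={ 0 1/2 } R={ 1 } = 3/4
step 4: add red to get brbr; options L={ 0 1/2 } R={ 3/4 1 } = 5/8
step 5: add blue to get brbrb; options L={ 0 1/2 5/8 } R={ 3/4 1 } = 11/16
step 6: add red to get brbrbr; options L={ 0 1/2 5/8 } R={ 11/16 3/4 1 } = 21/32
step 7: add blue to get brbrbrb; options L={ 0 1/2 5/8 21/32 } R={ 11/16 3/4 1 } = 43/64
step 8: add red to get brbrbrbr; options L={ 0 1/2 5/8 21/32 } R={ 43/64 11/16 3/4 1 } = 85/128
step 9: add blue to get brbrbrbrb; options L={ 0 1/2 5/8 21/32 85/128 } R={ 43/64 11/16 3/4 1 } = 171/256
step 10: add blue to get brbrbrbrbb; options L={ 0 1/2 5/8 21/32 85/128 171/256 } R={ 43/64 11/16 3/4 1 } = 343/512
step 11: add blue to get brbrbrbrbbb; options L={ 0 1/2 5/8 21/32 85/128 171/256 343/512 } R={ 43/64 11/16 3/4 1 } = 687/1024
step 12: add red to get brbrbrbrbbbr; options L={ 0 1/2 5/8 21/32 85/128 171/256 343/512 } R={ 687/1024 43/64 11/16 3/4 1 } = 1373/2048
step 13: add red to get brbrbrbrbbbrr; options L={ 0 1/2 5/8 21/32 85/128 171/256 343/512 } R={ 1373/2048 687/1024 43/64 11/16 3/4 1 } = 2745/4096
step 14: add blue to get brbrbrbrbbbrrb; options L={ 0 1/2 5/8 21/32 85/128 171/256 343/512 2745/4096 } R={ 1373/2048 687/1024 43/64 11/16 3/4 1 } = 5491/8192
step 15: add red to get brbrbrbrbbbrrbr; options L={ 0 1/2 5/8 21/32 85/128 171/256 343/512 2745/4096 } R={ 5491/8192 1373/2048 687/1024 43/64 11/16 3/4 1 } = 10981/16384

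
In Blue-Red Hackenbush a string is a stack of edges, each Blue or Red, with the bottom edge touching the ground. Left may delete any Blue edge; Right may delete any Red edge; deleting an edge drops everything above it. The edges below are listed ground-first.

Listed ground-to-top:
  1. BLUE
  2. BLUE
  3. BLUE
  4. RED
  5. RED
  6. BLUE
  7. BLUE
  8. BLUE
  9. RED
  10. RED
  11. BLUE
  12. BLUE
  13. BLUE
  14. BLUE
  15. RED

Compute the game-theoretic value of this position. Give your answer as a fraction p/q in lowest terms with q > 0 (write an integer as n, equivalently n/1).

Recurse on prefixes of the 15-edge string BLUE BLUE BLUE RED RED BLUE BLUE BLUE RED RED BLUE BLUE BLUE BLUE RED:
step 1: add BLUE to get B; options L={ 0 } R={  } => 1
step 2: add BLUE to get BB; options L={ 0; 1 } R={  } => 2
step 3: add BLUE to get BBB; options L={ 0; 1; 2 } R={  } => 3
step 4: add RED to get BBBR; options L={ 0; 1; 2 } R={ 3 } => 5/2
step 5: add RED to get BBBRR; options L={ 0; 1; 2 } R={ 5/2; 3 } => 9/4
step 6: add BLUE to get BBBRRB; options L={ 0; 1; 2; 9/4 } R={ 5/2; 3 } => 19/8
step 7: add BLUE to get BBBRRBB; options L={ 0; 1; 2; 9/4; 19/8 } R={ 5/2; 3 } => 39/16
step 8: add BLUE to get BBBRRBBB; options L={ 0; 1; 2; 9/4; 19/8; 39/16 } R={ 5/2; 3 } => 79/32
step 9: add RED to get BBBRRBBBR; options L={ 0; 1; 2; 9/4; 19/8; 39/16 } R={ 79/32; 5/2; 3 } => 157/64
step 10: add RED to get BBBRRBBBRR; options L={ 0; 1; 2; 9/4; 19/8; 39/16 } R={ 157/64; 79/32; 5/2; 3 } => 313/128
step 11: add BLUE to get BBBRRBBBRRB; options L={ 0; 1; 2; 9/4; 19/8; 39/16; 313/128 } R={ 157/64; 79/32; 5/2; 3 } => 627/256
step 12: add BLUE to get BBBRRBBBRRBB; options L={ 0; 1; 2; 9/4; 19/8; 39/16; 313/128; 627/256 } R={ 157/64; 79/32; 5/2; 3 } => 1255/512
step 13: add BLUE to get BBBRRBBBRRBBB; options L={ 0; 1; 2; 9/4; 19/8; 39/16; 313/128; 627/256; 1255/512 } R={ 157/64; 79/32; 5/2; 3 } => 2511/1024
step 14: add BLUE to get BBBRRBBBRRBBBB; options L={ 0; 1; 2; 9/4; 19/8; 39/16; 313/128; 627/256; 1255/512; 2511/1024 } R={ 157/64; 79/32; 5/2; 3 } => 5023/2048
step 15: add RED to get BBBRRBBBRRBBBBR; options L={ 0; 1; 2; 9/4; 19/8; 39/16; 313/128; 627/256; 1255/512; 2511/1024 } R={ 5023/2048; 157/64; 79/32; 5/2; 3 } => 10045/4096

10045/4096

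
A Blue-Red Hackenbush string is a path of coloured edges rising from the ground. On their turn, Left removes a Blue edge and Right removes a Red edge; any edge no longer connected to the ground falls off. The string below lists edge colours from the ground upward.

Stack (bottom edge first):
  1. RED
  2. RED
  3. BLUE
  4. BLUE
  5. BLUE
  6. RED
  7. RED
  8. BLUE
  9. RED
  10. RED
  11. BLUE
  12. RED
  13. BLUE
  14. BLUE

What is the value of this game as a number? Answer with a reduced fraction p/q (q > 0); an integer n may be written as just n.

-4969/4096

step 1: add RED to get R; options L={ none } R={ 0 } => -1
step 2: add RED to get RR; options L={ none } R={ -1 0 } => -2
step 3: add BLUE to get RRB; options L={ -2 } R={ -1 0 } => -3/2
step 4: add BLUE to get RRBB; options L={ -2 -3/2 } R={ -1 0 } => -5/4
step 5: add BLUE to get RRBBB; options L={ -2 -3/2 -5/4 } R={ -1 0 } => -9/8
step 6: add RED to get RRBBBR; options L={ -2 -3/2 -5/4 } R={ -9/8 -1 0 } => -19/16
step 7: add RED to get RRBBBRR; options L={ -2 -3/2 -5/4 } R={ -19/16 -9/8 -1 0 } => -39/32
step 8: add BLUE to get RRBBBRRB; options L={ -2 -3/2 -5/4 -39/32 } R={ -19/16 -9/8 -1 0 } => -77/64
step 9: add RED to get RRBBBRRBR; options L={ -2 -3/2 -5/4 -39/32 } R={ -77/64 -19/16 -9/8 -1 0 } => -155/128
step 10: add RED to get RRBBBRRBRR; options L={ -2 -3/2 -5/4 -39/32 } R={ -155/128 -77/64 -19/16 -9/8 -1 0 } => -311/256
step 11: add BLUE to get RRBBBRRBRRB; options L={ -2 -3/2 -5/4 -39/32 -311/256 } R={ -155/128 -77/64 -19/16 -9/8 -1 0 } => -621/512
step 12: add RED to get RRBBBRRBRRBR; options L={ -2 -3/2 -5/4 -39/32 -311/256 } R={ -621/512 -155/128 -77/64 -19/16 -9/8 -1 0 } => -1243/1024
step 13: add BLUE to get RRBBBRRBRRBRB; options L={ -2 -3/2 -5/4 -39/32 -311/256 -1243/1024 } R={ -621/512 -155/128 -77/64 -19/16 -9/8 -1 0 } => -2485/2048
step 14: add BLUE to get RRBBBRRBRRBRBB; options L={ -2 -3/2 -5/4 -39/32 -311/256 -1243/1024 -2485/2048 } R={ -621/512 -155/128 -77/64 -19/16 -9/8 -1 0 } => -4969/4096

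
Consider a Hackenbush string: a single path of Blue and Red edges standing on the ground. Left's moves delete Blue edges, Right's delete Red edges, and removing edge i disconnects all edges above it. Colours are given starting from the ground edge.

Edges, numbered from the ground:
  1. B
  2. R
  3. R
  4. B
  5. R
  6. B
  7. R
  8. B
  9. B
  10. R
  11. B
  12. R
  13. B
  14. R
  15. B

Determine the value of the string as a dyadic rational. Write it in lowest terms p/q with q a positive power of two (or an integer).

5547/16384

Prefix values for B R R B R B R B B R B R B R B via {L|R} + simplicity:
edge 1 of 15 (B): { 0 | — } gives 1
edge 2 of 15 (R): { 0 | 1 } gives 1/2
edge 3 of 15 (R): { 0 | 1/2 1 } gives 1/4
edge 4 of 15 (B): { 0 1/4 | 1/2 1 } gives 3/8
edge 5 of 15 (R): { 0 1/4 | 3/8 1/2 1 } gives 5/16
edge 6 of 15 (B): { 0 1/4 5/16 | 3/8 1/2 1 } gives 11/32
edge 7 of 15 (R): { 0 1/4 5/16 | 11/32 3/8 1/2 1 } gives 21/64
edge 8 of 15 (B): { 0 1/4 5/16 21/64 | 11/32 3/8 1/2 1 } gives 43/128
edge 9 of 15 (B): { 0 1/4 5/16 21/64 43/128 | 11/32 3/8 1/2 1 } gives 87/256
edge 10 of 15 (R): { 0 1/4 5/16 21/64 43/128 | 87/256 11/32 3/8 1/2 1 } gives 173/512
edge 11 of 15 (B): { 0 1/4 5/16 21/64 43/128 173/512 | 87/256 11/32 3/8 1/2 1 } gives 347/1024
edge 12 of 15 (R): { 0 1/4 5/16 21/64 43/128 173/512 | 347/1024 87/256 11/32 3/8 1/2 1 } gives 693/2048
edge 13 of 15 (B): { 0 1/4 5/16 21/64 43/128 173/512 693/2048 | 347/1024 87/256 11/32 3/8 1/2 1 } gives 1387/4096
edge 14 of 15 (R): { 0 1/4 5/16 21/64 43/128 173/512 693/2048 | 1387/4096 347/1024 87/256 11/32 3/8 1/2 1 } gives 2773/8192
edge 15 of 15 (B): { 0 1/4 5/16 21/64 43/128 173/512 693/2048 2773/8192 | 1387/4096 347/1024 87/256 11/32 3/8 1/2 1 } gives 5547/16384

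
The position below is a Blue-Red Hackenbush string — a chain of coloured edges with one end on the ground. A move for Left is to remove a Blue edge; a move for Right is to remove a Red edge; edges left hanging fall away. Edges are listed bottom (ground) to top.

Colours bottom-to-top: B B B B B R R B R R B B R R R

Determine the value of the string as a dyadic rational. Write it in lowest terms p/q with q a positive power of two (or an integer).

Recurse on prefixes of the 15-edge string B B B B B R R B R R B B R R R:
v(B) = { 0 |  } so 1
v(BB) = { 0; 1 |  } so 2
v(BBB) = { 0; 1; 2 |  } so 3
v(BBBB) = { 0; 1; 2; 3 |  } so 4
v(BBBBB) = { 0; 1; 2; 3; 4 |  } so 5
v(BBBBBR) = { 0; 1; 2; 3; 4 | 5 } so 9/2
v(BBBBBRR) = { 0; 1; 2; 3; 4 | 9/2; 5 } so 17/4
v(BBBBBRRB) = { 0; 1; 2; 3; 4; 17/4 | 9/2; 5 } so 35/8
v(BBBBBRRBR) = { 0; 1; 2; 3; 4; 17/4 | 35/8; 9/2; 5 } so 69/16
v(BBBBBRRBRR) = { 0; 1; 2; 3; 4; 17/4 | 69/16; 35/8; 9/2; 5 } so 137/32
v(BBBBBRRBRRB) = { 0; 1; 2; 3; 4; 17/4; 137/32 | 69/16; 35/8; 9/2; 5 } so 275/64
v(BBBBBRRBRRBB) = { 0; 1; 2; 3; 4; 17/4; 137/32; 275/64 | 69/16; 35/8; 9/2; 5 } so 551/128
v(BBBBBRRBRRBBR) = { 0; 1; 2; 3; 4; 17/4; 137/32; 275/64 | 551/128; 69/16; 35/8; 9/2; 5 } so 1101/256
v(BBBBBRRBRRBBRR) = { 0; 1; 2; 3; 4; 17/4; 137/32; 275/64 | 1101/256; 551/128; 69/16; 35/8; 9/2; 5 } so 2201/512
v(BBBBBRRBRRBBRRR) = { 0; 1; 2; 3; 4; 17/4; 137/32; 275/64 | 2201/512; 1101/256; 551/128; 69/16; 35/8; 9/2; 5 } so 4401/1024

4401/1024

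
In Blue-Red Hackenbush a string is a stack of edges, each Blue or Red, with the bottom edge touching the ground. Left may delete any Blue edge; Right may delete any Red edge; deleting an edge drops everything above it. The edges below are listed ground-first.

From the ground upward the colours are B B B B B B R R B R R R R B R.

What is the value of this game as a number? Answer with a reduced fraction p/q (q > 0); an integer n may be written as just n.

2693/512

edge 1 of 15 (B): { 0 | ∅ } => 1
edge 2 of 15 (B): { 0 1 | ∅ } => 2
edge 3 of 15 (B): { 0 1 2 | ∅ } => 3
edge 4 of 15 (B): { 0 1 2 3 | ∅ } => 4
edge 5 of 15 (B): { 0 1 2 3 4 | ∅ } => 5
edge 6 of 15 (B): { 0 1 2 3 4 5 | ∅ } => 6
edge 7 of 15 (R): { 0 1 2 3 4 5 | 6 } => 11/2
edge 8 of 15 (R): { 0 1 2 3 4 5 | 11/2 6 } => 21/4
edge 9 of 15 (B): { 0 1 2 3 4 5 21/4 | 11/2 6 } => 43/8
edge 10 of 15 (R): { 0 1 2 3 4 5 21/4 | 43/8 11/2 6 } => 85/16
edge 11 of 15 (R): { 0 1 2 3 4 5 21/4 | 85/16 43/8 11/2 6 } => 169/32
edge 12 of 15 (R): { 0 1 2 3 4 5 21/4 | 169/32 85/16 43/8 11/2 6 } => 337/64
edge 13 of 15 (R): { 0 1 2 3 4 5 21/4 | 337/64 169/32 85/16 43/8 11/2 6 } => 673/128
edge 14 of 15 (B): { 0 1 2 3 4 5 21/4 673/128 | 337/64 169/32 85/16 43/8 11/2 6 } => 1347/256
edge 15 of 15 (R): { 0 1 2 3 4 5 21/4 673/128 | 1347/256 337/64 169/32 85/16 43/8 11/2 6 } => 2693/512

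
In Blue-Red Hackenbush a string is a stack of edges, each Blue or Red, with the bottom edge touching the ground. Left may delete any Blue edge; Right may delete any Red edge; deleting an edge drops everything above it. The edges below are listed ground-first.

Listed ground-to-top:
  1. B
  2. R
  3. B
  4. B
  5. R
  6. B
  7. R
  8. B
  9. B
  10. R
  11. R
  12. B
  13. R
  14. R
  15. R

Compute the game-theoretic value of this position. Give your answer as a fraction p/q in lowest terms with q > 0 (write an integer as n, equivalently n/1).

Build g(s[:k]) for k = 1..15, string s = B R B B R B R B B R R B R R R.
step 1: add B to get B; options L={ 0 } R={ ∅ } so 1
step 2: add R to get BR; options L={ 0 } R={ 1 } so 1/2
step 3: add B to get BRB; options L={ 0, 1/2 } R={ 1 } so 3/4
step 4: add B to get BRBB; options L={ 0, 1/2, 3/4 } R={ 1 } so 7/8
step 5: add R to get BRBBR; options L={ 0, 1/2, 3/4 } R={ 7/8, 1 } so 13/16
step 6: add B to get BRBBRB; options L={ 0, 1/2, 3/4, 13/16 } R={ 7/8, 1 } so 27/32
step 7: add R to get BRBBRBR; options L={ 0, 1/2, 3/4, 13/16 } R={ 27/32, 7/8, 1 } so 53/64
step 8: add B to get BRBBRBRB; options L={ 0, 1/2, 3/4, 13/16, 53/64 } R={ 27/32, 7/8, 1 } so 107/128
step 9: add B to get BRBBRBRBB; options L={ 0, 1/2, 3/4, 13/16, 53/64, 107/128 } R={ 27/32, 7/8, 1 } so 215/256
step 10: add R to get BRBBRBRBBR; options L={ 0, 1/2, 3/4, 13/16, 53/64, 107/128 } R={ 215/256, 27/32, 7/8, 1 } so 429/512
step 11: add R to get BRBBRBRBBRR; options L={ 0, 1/2, 3/4, 13/16, 53/64, 107/128 } R={ 429/512, 215/256, 27/32, 7/8, 1 } so 857/1024
step 12: add B to get BRBBRBRBBRRB; options L={ 0, 1/2, 3/4, 13/16, 53/64, 107/128, 857/1024 } R={ 429/512, 215/256, 27/32, 7/8, 1 } so 1715/2048
step 13: add R to get BRBBRBRBBRRBR; options L={ 0, 1/2, 3/4, 13/16, 53/64, 107/128, 857/1024 } R={ 1715/2048, 429/512, 215/256, 27/32, 7/8, 1 } so 3429/4096
step 14: add R to get BRBBRBRBBRRBRR; options L={ 0, 1/2, 3/4, 13/16, 53/64, 107/128, 857/1024 } R={ 3429/4096, 1715/2048, 429/512, 215/256, 27/32, 7/8, 1 } so 6857/8192
step 15: add R to get BRBBRBRBBRRBRRR; options L={ 0, 1/2, 3/4, 13/16, 53/64, 107/128, 857/1024 } R={ 6857/8192, 3429/4096, 1715/2048, 429/512, 215/256, 27/32, 7/8, 1 } so 13713/16384

13713/16384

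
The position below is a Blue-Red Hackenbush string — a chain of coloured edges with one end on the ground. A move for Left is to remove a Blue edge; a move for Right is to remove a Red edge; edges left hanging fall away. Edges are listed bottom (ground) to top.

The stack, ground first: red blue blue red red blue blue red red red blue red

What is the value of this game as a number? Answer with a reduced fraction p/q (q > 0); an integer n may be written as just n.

-827/2048

Recurse on prefixes of the 12-edge string red blue blue red red blue blue red red red blue red:
r: Left { (no moves) }, Right { 0 } => simplest -1
rb: Left { -1 }, Right { 0 } => simplest -1/2
rbb: Left { -1; -1/2 }, Right { 0 } => simplest -1/4
rbbr: Left { -1; -1/2 }, Right { -1/4; 0 } => simplest -3/8
rbbrr: Left { -1; -1/2 }, Right { -3/8; -1/4; 0 } => simplest -7/16
rbbrrb: Left { -1; -1/2; -7/16 }, Right { -3/8; -1/4; 0 } => simplest -13/32
rbbrrbb: Left { -1; -1/2; -7/16; -13/32 }, Right { -3/8; -1/4; 0 } => simplest -25/64
rbbrrbbr: Left { -1; -1/2; -7/16; -13/32 }, Right { -25/64; -3/8; -1/4; 0 } => simplest -51/128
rbbrrbbrr: Left { -1; -1/2; -7/16; -13/32 }, Right { -51/128; -25/64; -3/8; -1/4; 0 } => simplest -103/256
rbbrrbbrrr: Left { -1; -1/2; -7/16; -13/32 }, Right { -103/256; -51/128; -25/64; -3/8; -1/4; 0 } => simplest -207/512
rbbrrbbrrrb: Left { -1; -1/2; -7/16; -13/32; -207/512 }, Right { -103/256; -51/128; -25/64; -3/8; -1/4; 0 } => simplest -413/1024
rbbrrbbrrrbr: Left { -1; -1/2; -7/16; -13/32; -207/512 }, Right { -413/1024; -103/256; -51/128; -25/64; -3/8; -1/4; 0 } => simplest -827/2048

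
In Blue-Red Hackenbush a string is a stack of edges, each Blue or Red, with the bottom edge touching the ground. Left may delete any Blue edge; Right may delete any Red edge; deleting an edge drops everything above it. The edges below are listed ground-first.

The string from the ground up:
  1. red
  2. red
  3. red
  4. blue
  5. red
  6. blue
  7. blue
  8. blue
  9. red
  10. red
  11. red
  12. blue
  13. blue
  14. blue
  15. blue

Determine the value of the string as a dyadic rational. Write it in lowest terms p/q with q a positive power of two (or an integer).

-10465/4096

r: Left { — }, Right { 0 } ⇒ simplest -1
rr: Left { — }, Right { -1,0 } ⇒ simplest -2
rrr: Left { — }, Right { -2,-1,0 } ⇒ simplest -3
rrrb: Left { -3 }, Right { -2,-1,0 } ⇒ simplest -5/2
rrrbr: Left { -3 }, Right { -5/2,-2,-1,0 } ⇒ simplest -11/4
rrrbrb: Left { -3,-11/4 }, Right { -5/2,-2,-1,0 } ⇒ simplest -21/8
rrrbrbb: Left { -3,-11/4,-21/8 }, Right { -5/2,-2,-1,0 } ⇒ simplest -41/16
rrrbrbbb: Left { -3,-11/4,-21/8,-41/16 }, Right { -5/2,-2,-1,0 } ⇒ simplest -81/32
rrrbrbbbr: Left { -3,-11/4,-21/8,-41/16 }, Right { -81/32,-5/2,-2,-1,0 } ⇒ simplest -163/64
rrrbrbbbrr: Left { -3,-11/4,-21/8,-41/16 }, Right { -163/64,-81/32,-5/2,-2,-1,0 } ⇒ simplest -327/128
rrrbrbbbrrr: Left { -3,-11/4,-21/8,-41/16 }, Right { -327/128,-163/64,-81/32,-5/2,-2,-1,0 } ⇒ simplest -655/256
rrrbrbbbrrrb: Left { -3,-11/4,-21/8,-41/16,-655/256 }, Right { -327/128,-163/64,-81/32,-5/2,-2,-1,0 } ⇒ simplest -1309/512
rrrbrbbbrrrbb: Left { -3,-11/4,-21/8,-41/16,-655/256,-1309/512 }, Right { -327/128,-163/64,-81/32,-5/2,-2,-1,0 } ⇒ simplest -2617/1024
rrrbrbbbrrrbbb: Left { -3,-11/4,-21/8,-41/16,-655/256,-1309/512,-2617/1024 }, Right { -327/128,-163/64,-81/32,-5/2,-2,-1,0 } ⇒ simplest -5233/2048
rrrbrbbbrrrbbbb: Left { -3,-11/4,-21/8,-41/16,-655/256,-1309/512,-2617/1024,-5233/2048 }, Right { -327/128,-163/64,-81/32,-5/2,-2,-1,0 } ⇒ simplest -10465/4096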